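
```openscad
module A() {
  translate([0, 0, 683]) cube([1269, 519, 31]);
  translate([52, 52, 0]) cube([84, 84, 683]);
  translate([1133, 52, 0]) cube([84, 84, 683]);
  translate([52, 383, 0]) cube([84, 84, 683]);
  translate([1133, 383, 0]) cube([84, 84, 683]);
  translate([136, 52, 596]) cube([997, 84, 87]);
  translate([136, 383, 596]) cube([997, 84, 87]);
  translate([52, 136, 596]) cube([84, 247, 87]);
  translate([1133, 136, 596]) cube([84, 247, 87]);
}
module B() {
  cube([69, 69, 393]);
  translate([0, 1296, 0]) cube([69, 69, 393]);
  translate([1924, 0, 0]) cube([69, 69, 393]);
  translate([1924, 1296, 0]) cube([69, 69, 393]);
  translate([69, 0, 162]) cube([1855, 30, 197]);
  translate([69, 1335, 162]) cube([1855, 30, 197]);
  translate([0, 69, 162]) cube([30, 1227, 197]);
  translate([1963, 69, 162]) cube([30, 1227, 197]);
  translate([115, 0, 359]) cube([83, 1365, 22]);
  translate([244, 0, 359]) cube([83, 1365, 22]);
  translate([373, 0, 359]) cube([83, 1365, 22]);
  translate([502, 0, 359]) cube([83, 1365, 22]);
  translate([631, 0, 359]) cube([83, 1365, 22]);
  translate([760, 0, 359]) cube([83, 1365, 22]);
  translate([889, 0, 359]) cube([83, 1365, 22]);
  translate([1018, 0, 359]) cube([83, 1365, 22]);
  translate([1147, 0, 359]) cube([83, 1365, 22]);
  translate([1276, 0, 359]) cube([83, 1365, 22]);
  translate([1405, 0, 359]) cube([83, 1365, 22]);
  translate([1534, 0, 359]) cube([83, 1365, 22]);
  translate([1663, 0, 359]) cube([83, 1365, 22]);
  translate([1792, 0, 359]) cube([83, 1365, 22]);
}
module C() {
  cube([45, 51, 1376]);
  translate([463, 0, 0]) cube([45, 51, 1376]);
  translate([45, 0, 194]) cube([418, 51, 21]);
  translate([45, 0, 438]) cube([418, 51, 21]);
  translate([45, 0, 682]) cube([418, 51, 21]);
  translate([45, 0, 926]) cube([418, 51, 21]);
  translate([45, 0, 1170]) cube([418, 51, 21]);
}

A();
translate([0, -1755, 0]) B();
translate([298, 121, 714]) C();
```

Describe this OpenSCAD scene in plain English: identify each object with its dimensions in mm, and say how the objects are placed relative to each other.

A is a rectangular dining table. The top is 1269×519×31 mm with its upper surface at z = 714 mm. It stands on four 84×84 mm square legs, each inset 52 mm from the nearest pair of top edges, running from the floor to the underside of the top. Four apron rails, 84 mm thick and 87 mm tall, run between adjacent legs with their top edges flush with the underside of the top and their outer faces flush with the legs' outer faces.

B is a bed frame 1993 mm long (x) by 1365 mm wide (y). Four 69×69 mm corner posts, 393 mm tall, at the corners of the footprint. Four rails of 30 mm thickness and 197 mm height run between adjacent posts with their undersides at z = 162 mm, their outer faces flush with the outside of the frame (the two x-running rails run between the posts' inner faces; the two y-running rails run between the posts' inner faces). 14 slats, each 83 mm wide (x) and 22 mm thick, lie across the top of the two x-running rails, running the full 1365 mm width of the frame in y; the slats are evenly spaced along x between the inner faces of the end posts with equal gaps (rounded down to the nearest mm) at the −x end and between each pair — any rounding remainder accumulates at the +x end.

C is a straight ladder. Two 45×51 mm vertical rails, 1376 mm tall, stand 508 mm apart (outside-to-outside) with their front faces coplanar on the −y side. 5 rungs, each 51 mm deep and 21 mm tall, span between the inner faces of the rails, front faces flush with the rails. The lowest rung's underside is at z = 194 mm and rungs are spaced 244 mm apart (underside to underside).

The bed frame is on the floor beside the table on its −y side. The ladder is on top of the table.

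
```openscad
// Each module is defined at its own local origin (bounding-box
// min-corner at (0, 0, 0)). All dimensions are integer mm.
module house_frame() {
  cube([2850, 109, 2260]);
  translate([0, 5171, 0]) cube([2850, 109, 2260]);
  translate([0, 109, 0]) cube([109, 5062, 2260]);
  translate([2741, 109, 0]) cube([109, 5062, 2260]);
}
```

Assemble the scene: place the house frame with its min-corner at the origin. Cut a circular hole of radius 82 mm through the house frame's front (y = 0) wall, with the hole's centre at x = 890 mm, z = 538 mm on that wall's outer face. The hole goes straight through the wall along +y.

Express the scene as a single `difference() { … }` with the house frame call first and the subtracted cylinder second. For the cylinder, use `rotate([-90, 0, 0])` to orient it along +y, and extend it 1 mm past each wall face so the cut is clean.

difference() {
  house_frame();
  translate([890, -1, 538]) rotate([-90, 0, 0]) cylinder(h = 111, r = 82);
}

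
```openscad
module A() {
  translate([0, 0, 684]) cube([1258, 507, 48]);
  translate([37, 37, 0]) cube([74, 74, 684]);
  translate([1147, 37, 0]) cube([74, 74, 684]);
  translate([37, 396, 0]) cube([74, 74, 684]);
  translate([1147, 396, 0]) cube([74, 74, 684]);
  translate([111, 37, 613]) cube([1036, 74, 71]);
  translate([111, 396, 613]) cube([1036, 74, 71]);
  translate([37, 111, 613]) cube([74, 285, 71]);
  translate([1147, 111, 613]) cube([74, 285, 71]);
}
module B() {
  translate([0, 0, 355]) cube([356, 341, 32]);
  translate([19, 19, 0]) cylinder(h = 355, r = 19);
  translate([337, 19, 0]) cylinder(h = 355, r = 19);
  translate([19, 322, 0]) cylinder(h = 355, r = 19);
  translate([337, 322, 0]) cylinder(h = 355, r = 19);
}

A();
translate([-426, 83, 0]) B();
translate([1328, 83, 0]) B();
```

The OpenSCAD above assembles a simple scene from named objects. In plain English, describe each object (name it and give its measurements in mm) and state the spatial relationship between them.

A is a rectangular dining table. The top is 1258×507×48 mm with its upper surface at z = 732 mm. It stands on four 74×74 mm square legs, each inset 37 mm from the nearest pair of top edges, running from the floor to the underside of the top. Four apron rails, 74 mm thick and 71 mm tall, run between adjacent legs with their top edges flush with the underside of the top and their outer faces flush with the legs' outer faces.

B is a four-legged stool. The seat is a 356×341×32 mm slab whose top surface is at z = 387 mm; four round legs, each 38 mm in diameter, run from the floor (z = 0) to the underside of the seat, each leg's axis is inset half a diameter from the nearest pair of seat edges (so the leg's bounding box is flush with the corner).

Two stools sit around the table at the −x, +x sides.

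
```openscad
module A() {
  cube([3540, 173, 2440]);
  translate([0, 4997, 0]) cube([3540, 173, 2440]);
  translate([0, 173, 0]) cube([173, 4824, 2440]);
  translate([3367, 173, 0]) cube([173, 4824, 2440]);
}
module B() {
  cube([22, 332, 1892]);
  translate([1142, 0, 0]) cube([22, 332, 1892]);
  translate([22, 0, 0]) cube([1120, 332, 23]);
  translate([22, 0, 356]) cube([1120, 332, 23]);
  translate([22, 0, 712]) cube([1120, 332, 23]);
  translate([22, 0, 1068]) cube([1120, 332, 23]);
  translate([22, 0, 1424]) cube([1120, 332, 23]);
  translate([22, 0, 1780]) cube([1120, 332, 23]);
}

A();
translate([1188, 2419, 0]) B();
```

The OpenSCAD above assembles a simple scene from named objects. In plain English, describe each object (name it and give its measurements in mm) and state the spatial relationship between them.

A is a box-shaped house frame (walls only): outside footprint 3540×5170 mm, wall height 2440 mm, wall thickness 173 mm. The two y-facing walls run the full x-width; the two x-facing walls fit between the inner faces of the y-facing walls.

B is a bookshelf 1164 mm wide overall, 332 mm deep and 1892 mm tall. The two sides are 22 mm thick vertical panels. 6 horizontal shelves of 23 mm thickness span between the inner faces of the sides; the lowest shelf sits on the floor and shelves are stacked with a clear vertical gap of 333 mm between each pair.

The bookshelf sits inside the house frame, centred.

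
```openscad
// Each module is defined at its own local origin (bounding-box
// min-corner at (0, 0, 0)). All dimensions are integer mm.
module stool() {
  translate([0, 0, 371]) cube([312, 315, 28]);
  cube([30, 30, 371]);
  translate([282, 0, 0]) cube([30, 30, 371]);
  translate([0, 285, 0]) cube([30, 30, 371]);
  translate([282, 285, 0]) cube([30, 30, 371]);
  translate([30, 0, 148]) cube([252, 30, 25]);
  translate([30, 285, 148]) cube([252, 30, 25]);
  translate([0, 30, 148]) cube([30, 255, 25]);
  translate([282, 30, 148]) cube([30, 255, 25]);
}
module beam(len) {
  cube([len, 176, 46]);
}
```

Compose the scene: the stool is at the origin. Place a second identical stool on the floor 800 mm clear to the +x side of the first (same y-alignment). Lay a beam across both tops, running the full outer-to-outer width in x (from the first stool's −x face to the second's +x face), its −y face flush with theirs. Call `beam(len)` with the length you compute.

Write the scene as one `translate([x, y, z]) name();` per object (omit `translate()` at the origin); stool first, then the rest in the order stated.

stool();
translate([1112, 0, 0]) stool();
translate([0, 0, 399]) beam(1424);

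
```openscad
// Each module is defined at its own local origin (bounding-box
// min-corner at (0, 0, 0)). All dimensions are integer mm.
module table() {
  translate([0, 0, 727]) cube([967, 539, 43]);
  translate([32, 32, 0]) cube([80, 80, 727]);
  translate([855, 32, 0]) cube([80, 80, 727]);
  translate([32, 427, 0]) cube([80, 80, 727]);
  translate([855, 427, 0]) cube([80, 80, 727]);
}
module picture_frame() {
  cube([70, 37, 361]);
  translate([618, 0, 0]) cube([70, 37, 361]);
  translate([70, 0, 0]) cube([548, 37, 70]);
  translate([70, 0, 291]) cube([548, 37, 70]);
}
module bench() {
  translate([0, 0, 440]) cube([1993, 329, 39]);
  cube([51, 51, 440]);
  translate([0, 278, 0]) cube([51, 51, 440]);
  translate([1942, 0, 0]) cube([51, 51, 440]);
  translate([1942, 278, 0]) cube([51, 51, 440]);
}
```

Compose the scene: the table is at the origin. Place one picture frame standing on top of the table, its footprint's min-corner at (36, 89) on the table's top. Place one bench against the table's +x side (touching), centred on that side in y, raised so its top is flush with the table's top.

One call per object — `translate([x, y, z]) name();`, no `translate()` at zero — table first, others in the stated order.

table();
translate([36, 89, 770]) picture_frame();
translate([967, 105, 291]) bench();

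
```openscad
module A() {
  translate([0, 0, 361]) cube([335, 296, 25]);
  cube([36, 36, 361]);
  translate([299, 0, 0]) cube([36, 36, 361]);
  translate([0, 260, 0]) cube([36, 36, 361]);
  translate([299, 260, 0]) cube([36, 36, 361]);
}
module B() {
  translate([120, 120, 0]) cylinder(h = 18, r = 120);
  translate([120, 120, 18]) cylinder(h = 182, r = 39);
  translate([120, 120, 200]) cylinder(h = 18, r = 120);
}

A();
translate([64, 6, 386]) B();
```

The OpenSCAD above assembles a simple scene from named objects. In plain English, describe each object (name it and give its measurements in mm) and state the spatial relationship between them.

A is a four-legged stool. The seat is a 335×296×25 mm slab whose top surface is at z = 386 mm; four square legs, each 36×36 mm in cross-section, run from the floor (z = 0) to the underside of the seat, each flush with a corner of the seat.

B is a spool: two coaxial disc flanges of radius 120 mm and thickness 18 mm, joined by a core cylinder of radius 39 mm and height 182 mm. The lower flange rests on z = 0 and the three cylinders share a vertical axis.

The spool is on top of the stool.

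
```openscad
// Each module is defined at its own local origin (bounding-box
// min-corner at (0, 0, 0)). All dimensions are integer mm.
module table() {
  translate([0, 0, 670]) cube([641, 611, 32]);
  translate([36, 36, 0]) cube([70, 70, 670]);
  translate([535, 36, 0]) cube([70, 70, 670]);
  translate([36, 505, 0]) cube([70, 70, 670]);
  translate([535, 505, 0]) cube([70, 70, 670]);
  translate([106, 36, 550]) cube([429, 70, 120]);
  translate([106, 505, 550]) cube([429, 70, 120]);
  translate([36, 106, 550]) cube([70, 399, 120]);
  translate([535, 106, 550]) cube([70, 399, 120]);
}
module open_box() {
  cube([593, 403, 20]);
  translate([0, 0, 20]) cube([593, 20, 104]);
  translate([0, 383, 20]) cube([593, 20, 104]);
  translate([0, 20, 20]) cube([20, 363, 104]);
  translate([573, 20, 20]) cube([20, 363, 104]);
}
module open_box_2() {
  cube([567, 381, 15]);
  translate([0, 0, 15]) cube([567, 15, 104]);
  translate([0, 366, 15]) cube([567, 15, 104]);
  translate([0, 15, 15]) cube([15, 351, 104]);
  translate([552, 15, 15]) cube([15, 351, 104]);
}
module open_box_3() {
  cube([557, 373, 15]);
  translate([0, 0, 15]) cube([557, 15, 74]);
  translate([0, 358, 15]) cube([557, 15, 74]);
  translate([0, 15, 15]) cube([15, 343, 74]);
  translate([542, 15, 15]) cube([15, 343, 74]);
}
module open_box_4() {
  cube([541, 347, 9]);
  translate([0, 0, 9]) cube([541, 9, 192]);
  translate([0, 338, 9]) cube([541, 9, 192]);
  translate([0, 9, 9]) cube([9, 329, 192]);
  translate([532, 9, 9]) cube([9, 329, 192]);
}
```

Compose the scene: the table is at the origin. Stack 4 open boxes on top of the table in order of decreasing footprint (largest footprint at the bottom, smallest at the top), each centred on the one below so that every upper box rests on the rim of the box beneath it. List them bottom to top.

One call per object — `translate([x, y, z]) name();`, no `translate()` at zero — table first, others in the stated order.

table();
translate([24, 104, 702]) open_box();
translate([37, 115, 826]) open_box_2();
translate([42, 119, 945]) open_box_3();
translate([50, 132, 1034]) open_box_4();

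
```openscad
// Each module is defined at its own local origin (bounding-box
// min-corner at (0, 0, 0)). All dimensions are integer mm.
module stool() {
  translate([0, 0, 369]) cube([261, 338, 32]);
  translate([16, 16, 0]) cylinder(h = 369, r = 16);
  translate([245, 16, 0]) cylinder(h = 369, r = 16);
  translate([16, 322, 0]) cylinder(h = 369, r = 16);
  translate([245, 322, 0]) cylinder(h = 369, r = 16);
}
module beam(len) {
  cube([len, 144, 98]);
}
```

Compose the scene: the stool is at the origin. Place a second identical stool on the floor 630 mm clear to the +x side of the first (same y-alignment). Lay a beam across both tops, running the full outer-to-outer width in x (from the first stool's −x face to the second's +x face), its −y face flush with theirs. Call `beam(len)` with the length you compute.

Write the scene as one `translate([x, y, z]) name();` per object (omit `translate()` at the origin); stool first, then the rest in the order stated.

stool();
translate([891, 0, 0]) stool();
translate([0, 0, 401]) beam(1152);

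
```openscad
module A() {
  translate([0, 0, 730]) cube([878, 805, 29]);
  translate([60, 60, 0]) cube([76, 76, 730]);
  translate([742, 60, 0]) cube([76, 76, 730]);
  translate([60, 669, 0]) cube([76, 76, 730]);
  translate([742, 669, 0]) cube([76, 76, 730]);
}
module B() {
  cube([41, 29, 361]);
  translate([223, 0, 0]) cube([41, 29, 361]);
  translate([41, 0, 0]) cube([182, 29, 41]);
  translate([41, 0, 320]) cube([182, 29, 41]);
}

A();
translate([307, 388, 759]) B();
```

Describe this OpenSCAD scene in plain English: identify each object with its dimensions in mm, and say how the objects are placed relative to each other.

A is a rectangular dining table. The top is 878×805×29 mm with its upper surface at z = 759 mm. It stands on four 76×76 mm square legs, each inset 60 mm from the nearest pair of top edges, running from the floor to the underside of the top.

B is a picture frame with a 182×279 mm rectangular opening (x by z) and a uniform 41 mm border on every side. Frame depth is 29 mm along y. It is built from two vertical stiles running the full outside height and two horizontal rails spanning the gap between the stiles.

The picture frame is on top of the table, centred.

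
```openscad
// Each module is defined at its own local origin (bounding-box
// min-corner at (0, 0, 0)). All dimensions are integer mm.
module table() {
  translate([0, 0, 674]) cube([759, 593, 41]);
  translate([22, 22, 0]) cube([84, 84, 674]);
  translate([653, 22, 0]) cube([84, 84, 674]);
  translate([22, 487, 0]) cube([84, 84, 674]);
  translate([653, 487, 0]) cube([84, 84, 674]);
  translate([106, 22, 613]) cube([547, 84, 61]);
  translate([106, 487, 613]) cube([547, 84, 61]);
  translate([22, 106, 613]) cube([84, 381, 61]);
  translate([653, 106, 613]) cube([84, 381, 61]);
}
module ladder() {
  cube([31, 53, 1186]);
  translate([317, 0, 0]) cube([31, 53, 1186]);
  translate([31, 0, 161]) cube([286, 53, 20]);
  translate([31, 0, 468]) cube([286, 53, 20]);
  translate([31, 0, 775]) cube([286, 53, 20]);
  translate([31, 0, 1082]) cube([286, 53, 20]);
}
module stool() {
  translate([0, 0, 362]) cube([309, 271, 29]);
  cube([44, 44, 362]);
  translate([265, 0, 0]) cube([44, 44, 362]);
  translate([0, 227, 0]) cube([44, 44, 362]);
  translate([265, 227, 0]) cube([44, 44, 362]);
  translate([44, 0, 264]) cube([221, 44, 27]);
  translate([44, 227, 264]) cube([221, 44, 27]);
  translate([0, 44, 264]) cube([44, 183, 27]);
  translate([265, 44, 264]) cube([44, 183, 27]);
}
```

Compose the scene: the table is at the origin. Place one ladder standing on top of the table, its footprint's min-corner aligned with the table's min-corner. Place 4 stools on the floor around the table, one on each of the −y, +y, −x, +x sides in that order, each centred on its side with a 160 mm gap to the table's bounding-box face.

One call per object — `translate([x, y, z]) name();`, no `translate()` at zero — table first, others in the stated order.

table();
translate([0, 0, 715]) ladder();
translate([225, -431, 0]) stool();
translate([225, 753, 0]) stool();
translate([-469, 161, 0]) stool();
translate([919, 161, 0]) stool();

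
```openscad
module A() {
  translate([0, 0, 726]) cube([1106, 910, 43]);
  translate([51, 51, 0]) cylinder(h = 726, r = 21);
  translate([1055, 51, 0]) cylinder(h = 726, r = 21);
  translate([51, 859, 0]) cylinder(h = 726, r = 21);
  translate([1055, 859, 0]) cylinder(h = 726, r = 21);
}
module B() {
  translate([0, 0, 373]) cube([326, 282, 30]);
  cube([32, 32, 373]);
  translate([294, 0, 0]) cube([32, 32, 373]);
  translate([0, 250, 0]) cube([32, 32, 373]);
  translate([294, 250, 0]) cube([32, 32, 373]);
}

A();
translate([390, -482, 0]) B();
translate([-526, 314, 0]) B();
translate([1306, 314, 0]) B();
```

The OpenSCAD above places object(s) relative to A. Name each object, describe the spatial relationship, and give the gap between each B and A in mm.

A is a table. B is a stool. Three stools sit around the table at the −y, −x, +x sides. The gap between each stool and the table is 200 mm.

Each stool's nearest face is 200 mm from the table's bounding box.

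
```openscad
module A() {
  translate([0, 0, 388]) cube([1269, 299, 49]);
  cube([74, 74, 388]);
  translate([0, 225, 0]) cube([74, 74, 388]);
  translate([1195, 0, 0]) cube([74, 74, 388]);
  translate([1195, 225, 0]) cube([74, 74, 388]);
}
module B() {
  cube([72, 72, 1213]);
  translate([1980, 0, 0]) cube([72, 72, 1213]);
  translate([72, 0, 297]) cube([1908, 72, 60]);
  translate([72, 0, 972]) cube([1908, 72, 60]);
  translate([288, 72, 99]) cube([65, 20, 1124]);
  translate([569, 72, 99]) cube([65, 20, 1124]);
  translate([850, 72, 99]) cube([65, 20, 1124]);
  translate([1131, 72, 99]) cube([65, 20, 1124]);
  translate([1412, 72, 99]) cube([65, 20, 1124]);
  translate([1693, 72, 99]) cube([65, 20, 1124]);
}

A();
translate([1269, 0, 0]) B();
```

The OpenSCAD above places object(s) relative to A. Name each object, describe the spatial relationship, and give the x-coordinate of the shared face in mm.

The bench's +x face and the fence section's −x face are both at x = 1269 mm.

A is a bench. B is a fence section. The fence section is against the bench's +x side, with their −y faces flush. The x-coordinate of the shared face is 1269 mm.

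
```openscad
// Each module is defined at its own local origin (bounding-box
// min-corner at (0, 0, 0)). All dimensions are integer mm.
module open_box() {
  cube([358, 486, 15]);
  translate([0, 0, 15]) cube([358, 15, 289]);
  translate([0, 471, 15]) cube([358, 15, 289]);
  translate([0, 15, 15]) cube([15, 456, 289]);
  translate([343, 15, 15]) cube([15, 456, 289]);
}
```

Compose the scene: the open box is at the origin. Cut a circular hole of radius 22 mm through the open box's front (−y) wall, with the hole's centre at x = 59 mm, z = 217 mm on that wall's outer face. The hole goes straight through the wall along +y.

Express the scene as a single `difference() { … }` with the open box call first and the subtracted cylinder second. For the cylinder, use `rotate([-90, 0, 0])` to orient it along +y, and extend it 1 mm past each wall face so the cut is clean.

difference() {
  open_box();
  translate([59, -1, 217]) rotate([-90, 0, 0]) cylinder(h = 17, r = 22);
}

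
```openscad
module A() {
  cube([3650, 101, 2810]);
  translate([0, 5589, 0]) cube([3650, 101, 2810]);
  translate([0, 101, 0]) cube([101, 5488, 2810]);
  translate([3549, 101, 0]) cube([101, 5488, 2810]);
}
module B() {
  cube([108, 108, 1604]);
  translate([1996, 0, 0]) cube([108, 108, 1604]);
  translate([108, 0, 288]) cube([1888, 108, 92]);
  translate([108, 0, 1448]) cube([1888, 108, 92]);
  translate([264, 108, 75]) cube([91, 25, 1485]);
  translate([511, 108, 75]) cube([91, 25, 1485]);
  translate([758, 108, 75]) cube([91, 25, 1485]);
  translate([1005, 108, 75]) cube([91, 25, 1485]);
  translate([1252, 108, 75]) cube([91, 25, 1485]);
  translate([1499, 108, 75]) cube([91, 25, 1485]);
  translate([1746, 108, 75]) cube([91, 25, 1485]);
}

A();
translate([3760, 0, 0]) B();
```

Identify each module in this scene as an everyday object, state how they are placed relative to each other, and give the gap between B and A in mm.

The fence section's nearest face is 110 mm from the house frame's +x face.

A is a house frame. B is a fence section. The fence section is on the floor beside the house frame on its +x side. The gap between the fence section and the house frame is 110 mm.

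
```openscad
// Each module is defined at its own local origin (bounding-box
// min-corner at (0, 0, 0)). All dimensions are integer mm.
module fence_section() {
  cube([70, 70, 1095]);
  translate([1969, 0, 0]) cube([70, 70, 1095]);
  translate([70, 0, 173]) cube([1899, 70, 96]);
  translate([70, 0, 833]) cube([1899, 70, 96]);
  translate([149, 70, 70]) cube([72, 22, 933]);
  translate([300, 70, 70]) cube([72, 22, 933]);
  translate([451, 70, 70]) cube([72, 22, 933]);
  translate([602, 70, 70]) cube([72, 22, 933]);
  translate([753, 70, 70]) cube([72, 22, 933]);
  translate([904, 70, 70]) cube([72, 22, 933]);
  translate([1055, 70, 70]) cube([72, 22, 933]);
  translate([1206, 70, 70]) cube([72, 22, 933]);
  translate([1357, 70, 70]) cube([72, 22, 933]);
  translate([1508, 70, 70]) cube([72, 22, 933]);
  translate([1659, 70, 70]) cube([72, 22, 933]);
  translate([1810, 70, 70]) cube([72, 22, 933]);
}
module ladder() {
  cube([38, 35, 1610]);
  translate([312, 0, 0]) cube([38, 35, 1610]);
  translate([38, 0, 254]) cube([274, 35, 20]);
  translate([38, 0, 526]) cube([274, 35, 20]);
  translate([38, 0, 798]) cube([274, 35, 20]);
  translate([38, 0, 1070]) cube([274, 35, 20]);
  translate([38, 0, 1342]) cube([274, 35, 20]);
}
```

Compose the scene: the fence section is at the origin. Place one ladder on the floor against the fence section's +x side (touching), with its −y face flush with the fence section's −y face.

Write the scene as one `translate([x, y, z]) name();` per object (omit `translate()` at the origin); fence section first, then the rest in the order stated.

fence_section();
translate([2039, 0, 0]) ladder();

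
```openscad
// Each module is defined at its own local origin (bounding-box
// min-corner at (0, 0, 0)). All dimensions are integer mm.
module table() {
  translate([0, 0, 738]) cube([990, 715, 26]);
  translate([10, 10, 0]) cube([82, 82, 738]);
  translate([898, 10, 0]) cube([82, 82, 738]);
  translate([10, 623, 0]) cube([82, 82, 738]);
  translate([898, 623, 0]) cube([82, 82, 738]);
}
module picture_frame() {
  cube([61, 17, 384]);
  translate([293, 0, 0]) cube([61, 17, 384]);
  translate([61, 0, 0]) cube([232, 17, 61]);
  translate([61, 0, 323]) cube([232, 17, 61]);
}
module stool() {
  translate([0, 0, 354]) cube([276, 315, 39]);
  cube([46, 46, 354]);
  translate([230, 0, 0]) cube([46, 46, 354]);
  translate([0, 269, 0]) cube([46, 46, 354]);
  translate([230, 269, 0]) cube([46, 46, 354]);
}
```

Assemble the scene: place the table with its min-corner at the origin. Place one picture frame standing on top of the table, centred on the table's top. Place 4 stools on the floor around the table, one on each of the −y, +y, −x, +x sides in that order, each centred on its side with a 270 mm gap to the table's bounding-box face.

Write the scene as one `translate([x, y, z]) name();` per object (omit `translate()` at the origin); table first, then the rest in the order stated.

table();
translate([318, 349, 764]) picture_frame();
translate([357, -585, 0]) stool();
translate([357, 985, 0]) stool();
translate([-546, 200, 0]) stool();
translate([1260, 200, 0]) stool();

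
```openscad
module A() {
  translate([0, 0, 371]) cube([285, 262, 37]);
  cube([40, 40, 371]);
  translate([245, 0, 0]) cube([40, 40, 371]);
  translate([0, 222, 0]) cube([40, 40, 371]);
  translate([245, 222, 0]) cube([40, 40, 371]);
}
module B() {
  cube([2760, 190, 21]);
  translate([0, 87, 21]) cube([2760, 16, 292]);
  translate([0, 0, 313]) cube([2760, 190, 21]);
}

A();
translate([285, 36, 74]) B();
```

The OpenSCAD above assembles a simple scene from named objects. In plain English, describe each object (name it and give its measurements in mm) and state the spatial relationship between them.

A is a four-legged stool. The seat is a 285×262×37 mm slab whose top surface is at z = 408 mm; four square legs, each 40×40 mm in cross-section, run from the floor (z = 0) to the underside of the seat, each flush with a corner of the seat.

B is an I-beam lying along x, 2760 mm long. Overall section height 334 mm. Two flanges 190 mm wide (y) and 21 mm thick, one on the floor and one at the top; a web 16 mm thick runs between them, centred on the flange width.

The I-beam is beside the stool with their tops flush at z = 408.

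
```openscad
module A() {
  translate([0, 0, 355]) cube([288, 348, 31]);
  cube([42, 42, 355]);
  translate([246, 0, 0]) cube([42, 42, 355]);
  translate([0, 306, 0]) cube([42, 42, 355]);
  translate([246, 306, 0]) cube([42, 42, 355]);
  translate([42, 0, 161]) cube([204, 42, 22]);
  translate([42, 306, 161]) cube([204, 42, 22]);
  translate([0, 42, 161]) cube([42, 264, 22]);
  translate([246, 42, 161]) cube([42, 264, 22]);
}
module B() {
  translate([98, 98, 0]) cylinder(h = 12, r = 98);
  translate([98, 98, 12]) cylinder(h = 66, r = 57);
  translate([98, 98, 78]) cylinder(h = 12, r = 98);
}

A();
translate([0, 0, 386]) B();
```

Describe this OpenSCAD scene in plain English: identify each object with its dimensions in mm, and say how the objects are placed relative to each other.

A is a four-legged stool. The seat is a 288×348×31 mm slab whose top surface is at z = 386 mm; four square legs, each 42×42 mm in cross-section, run from the floor (z = 0) to the underside of the seat, each flush with a corner of the seat. Four stretchers, 42 mm wide and 22 mm tall, connect adjacent legs with their undersides at z = 161 mm, each running between the inner faces of the legs it joins and aligned with the legs' outer faces on the other axis.

B is a spool: two coaxial disc flanges of radius 98 mm and thickness 12 mm, joined by a core cylinder of radius 57 mm and height 66 mm. The lower flange rests on z = 0 and the three cylinders share a vertical axis.

The spool is on top of the stool.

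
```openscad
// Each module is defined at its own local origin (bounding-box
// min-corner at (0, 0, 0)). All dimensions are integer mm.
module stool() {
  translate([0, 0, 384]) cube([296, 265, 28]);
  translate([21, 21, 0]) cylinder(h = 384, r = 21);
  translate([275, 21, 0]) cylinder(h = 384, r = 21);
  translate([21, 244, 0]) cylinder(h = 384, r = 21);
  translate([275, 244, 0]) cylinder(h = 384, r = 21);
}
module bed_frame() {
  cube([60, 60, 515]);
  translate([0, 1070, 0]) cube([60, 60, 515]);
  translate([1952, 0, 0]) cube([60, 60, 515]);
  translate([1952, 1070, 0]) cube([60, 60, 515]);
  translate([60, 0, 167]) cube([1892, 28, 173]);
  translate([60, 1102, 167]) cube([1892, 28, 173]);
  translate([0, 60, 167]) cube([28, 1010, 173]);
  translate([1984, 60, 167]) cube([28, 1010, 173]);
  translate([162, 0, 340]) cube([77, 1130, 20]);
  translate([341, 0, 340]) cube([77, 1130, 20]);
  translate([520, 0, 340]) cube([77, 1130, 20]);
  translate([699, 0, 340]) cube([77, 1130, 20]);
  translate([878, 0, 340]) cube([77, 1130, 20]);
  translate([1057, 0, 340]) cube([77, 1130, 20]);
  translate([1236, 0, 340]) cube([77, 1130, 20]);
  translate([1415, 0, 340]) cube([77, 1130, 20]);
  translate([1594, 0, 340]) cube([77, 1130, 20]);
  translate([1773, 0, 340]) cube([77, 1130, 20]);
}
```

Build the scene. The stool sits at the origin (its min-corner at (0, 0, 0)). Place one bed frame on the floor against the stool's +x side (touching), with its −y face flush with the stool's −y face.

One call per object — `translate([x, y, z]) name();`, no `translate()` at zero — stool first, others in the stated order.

stool();
translate([296, 0, 0]) bed_frame();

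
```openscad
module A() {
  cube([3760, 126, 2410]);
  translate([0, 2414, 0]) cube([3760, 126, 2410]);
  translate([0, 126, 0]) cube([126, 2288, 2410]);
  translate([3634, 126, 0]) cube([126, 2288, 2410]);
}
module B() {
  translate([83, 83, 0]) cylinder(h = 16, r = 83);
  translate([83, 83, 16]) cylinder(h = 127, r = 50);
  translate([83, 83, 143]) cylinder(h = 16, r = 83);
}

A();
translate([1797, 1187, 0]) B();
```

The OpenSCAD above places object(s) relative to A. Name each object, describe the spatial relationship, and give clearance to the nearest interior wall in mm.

A is a house frame. B is a spool. The spool sits inside the house frame, centred. The clearance to the nearest interior wall is 1061 mm.

Clearances: x = 1671, y = 1061; minimum 1061 mm.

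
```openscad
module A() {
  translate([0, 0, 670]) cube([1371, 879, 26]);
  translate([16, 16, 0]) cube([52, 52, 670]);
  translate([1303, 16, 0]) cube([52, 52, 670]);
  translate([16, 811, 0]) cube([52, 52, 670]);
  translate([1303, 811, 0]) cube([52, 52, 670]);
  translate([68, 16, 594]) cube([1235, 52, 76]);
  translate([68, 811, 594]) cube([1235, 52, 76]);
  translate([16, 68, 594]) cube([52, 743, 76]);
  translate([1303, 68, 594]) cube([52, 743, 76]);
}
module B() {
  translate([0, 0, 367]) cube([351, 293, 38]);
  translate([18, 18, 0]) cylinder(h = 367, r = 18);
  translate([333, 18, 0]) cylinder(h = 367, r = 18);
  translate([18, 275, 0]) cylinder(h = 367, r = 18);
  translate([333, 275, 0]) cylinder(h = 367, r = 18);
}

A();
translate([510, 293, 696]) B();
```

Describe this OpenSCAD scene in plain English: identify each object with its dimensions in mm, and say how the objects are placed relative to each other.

A is a table with a 1371×879 mm rectangular top, 26 mm thick, top surface at z = 696 mm, supported by four 52×52 mm square legs, each inset 16 mm from the nearest pair of top edges, running from the floor. Four apron rails, 52 mm thick and 76 mm tall, run between adjacent legs with their top edges flush with the underside of the top and their outer faces flush with the legs' outer faces.

B is a four-legged stool. The seat is 351×293 mm, 38 mm thick, top at z = 405 mm. It stands on four round legs, each 36 mm in diameter, from z = 0 to the seat underside, each leg's axis is inset half a diameter from the nearest pair of seat edges (so the leg's bounding box is flush with the corner).

The stool is on top of the table, centred.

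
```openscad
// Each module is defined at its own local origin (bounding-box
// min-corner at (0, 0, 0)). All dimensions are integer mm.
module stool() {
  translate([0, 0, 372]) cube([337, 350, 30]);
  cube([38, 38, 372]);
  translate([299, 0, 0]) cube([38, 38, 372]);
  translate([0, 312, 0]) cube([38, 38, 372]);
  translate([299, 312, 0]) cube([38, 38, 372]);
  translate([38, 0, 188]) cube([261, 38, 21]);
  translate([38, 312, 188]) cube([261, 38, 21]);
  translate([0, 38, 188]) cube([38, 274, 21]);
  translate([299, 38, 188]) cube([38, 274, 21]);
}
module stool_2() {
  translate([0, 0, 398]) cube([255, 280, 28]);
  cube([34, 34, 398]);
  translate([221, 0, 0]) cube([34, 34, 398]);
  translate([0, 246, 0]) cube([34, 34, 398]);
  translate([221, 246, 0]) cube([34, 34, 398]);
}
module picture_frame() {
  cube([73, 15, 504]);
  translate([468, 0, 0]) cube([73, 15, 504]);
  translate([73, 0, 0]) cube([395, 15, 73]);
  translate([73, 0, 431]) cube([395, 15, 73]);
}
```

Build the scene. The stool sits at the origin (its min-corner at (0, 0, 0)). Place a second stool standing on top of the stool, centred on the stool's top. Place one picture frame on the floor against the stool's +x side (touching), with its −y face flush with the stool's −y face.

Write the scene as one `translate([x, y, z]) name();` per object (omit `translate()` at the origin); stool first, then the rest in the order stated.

stool();
translate([41, 35, 402]) stool_2();
translate([337, 0, 0]) picture_frame();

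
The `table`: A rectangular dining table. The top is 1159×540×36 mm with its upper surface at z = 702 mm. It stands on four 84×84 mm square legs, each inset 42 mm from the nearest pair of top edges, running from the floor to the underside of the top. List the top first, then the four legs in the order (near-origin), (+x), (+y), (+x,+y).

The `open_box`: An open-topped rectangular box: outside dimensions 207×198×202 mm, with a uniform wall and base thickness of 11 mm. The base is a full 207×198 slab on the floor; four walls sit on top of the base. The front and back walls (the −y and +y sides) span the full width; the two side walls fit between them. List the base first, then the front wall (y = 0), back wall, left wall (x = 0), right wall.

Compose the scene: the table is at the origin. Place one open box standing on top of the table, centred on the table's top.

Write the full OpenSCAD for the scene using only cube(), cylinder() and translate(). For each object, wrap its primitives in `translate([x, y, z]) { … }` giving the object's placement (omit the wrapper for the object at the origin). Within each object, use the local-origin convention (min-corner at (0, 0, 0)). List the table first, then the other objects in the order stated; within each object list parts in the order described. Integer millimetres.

translate([0, 0, 666]) cube([1159, 540, 36]);
translate([42, 42, 0]) cube([84, 84, 666]);
translate([1033, 42, 0]) cube([84, 84, 666]);
translate([42, 414, 0]) cube([84, 84, 666]);
translate([1033, 414, 0]) cube([84, 84, 666]);
translate([476, 171, 702]) {
  cube([207, 198, 11]);
  translate([0, 0, 11]) cube([207, 11, 191]);
  translate([0, 187, 11]) cube([207, 11, 191]);
  translate([0, 11, 11]) cube([11, 176, 191]);
  translate([196, 11, 11]) cube([11, 176, 191]);
}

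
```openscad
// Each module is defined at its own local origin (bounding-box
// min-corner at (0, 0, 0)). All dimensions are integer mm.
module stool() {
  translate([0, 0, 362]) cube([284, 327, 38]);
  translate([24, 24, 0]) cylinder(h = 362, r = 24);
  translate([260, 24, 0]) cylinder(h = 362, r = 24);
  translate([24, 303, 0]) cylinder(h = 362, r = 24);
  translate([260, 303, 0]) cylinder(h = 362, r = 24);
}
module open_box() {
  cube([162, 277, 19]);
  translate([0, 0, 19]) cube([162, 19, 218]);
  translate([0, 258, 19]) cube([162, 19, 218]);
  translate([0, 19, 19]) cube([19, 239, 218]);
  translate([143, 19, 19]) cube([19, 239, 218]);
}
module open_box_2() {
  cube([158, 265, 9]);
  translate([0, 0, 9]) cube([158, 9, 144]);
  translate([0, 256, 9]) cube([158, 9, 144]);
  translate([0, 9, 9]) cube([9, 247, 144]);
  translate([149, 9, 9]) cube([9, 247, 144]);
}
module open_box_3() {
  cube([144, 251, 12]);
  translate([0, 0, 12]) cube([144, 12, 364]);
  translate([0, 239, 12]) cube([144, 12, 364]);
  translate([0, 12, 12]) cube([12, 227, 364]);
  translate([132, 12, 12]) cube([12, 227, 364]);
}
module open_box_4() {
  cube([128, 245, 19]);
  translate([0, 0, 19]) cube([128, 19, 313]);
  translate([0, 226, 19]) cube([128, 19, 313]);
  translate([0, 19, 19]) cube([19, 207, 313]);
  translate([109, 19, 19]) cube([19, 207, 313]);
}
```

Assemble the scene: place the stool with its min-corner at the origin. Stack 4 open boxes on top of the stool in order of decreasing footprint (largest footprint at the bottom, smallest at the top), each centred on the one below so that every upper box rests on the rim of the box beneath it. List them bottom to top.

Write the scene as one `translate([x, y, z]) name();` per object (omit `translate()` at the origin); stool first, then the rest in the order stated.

stool();
translate([61, 25, 400]) open_box();
translate([63, 31, 637]) open_box_2();
translate([70, 38, 790]) open_box_3();
translate([78, 41, 1166]) open_box_4();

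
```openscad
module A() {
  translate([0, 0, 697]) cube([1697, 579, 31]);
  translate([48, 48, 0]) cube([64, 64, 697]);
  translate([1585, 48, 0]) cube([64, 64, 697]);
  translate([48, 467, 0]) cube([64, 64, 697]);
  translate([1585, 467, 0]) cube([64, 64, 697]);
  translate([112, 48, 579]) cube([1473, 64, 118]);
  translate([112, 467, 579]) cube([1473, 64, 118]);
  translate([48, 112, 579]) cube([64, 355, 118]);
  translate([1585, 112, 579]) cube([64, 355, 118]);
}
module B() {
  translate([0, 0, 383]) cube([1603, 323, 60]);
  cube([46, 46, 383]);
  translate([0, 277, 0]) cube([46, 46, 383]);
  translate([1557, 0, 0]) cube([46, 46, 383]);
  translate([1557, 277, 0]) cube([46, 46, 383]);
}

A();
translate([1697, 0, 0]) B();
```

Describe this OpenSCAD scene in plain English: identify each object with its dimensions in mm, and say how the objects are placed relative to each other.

A is a rectangular dining table. The top is 1697×579×31 mm with its upper surface at z = 728 mm. It stands on four 64×64 mm square legs, each inset 48 mm from the nearest pair of top edges, running from the floor to the underside of the top. Four apron rails, 64 mm thick and 118 mm tall, run between adjacent legs with their top edges flush with the underside of the top and their outer faces flush with the legs' outer faces.

B is a bench: a 1603×323 mm seat slab, 60 mm thick, top at z = 443 mm, on four 46×46 mm square legs flush with the seat corners and standing on z = 0.

The bench is against the table's +x side, with their −y faces flush.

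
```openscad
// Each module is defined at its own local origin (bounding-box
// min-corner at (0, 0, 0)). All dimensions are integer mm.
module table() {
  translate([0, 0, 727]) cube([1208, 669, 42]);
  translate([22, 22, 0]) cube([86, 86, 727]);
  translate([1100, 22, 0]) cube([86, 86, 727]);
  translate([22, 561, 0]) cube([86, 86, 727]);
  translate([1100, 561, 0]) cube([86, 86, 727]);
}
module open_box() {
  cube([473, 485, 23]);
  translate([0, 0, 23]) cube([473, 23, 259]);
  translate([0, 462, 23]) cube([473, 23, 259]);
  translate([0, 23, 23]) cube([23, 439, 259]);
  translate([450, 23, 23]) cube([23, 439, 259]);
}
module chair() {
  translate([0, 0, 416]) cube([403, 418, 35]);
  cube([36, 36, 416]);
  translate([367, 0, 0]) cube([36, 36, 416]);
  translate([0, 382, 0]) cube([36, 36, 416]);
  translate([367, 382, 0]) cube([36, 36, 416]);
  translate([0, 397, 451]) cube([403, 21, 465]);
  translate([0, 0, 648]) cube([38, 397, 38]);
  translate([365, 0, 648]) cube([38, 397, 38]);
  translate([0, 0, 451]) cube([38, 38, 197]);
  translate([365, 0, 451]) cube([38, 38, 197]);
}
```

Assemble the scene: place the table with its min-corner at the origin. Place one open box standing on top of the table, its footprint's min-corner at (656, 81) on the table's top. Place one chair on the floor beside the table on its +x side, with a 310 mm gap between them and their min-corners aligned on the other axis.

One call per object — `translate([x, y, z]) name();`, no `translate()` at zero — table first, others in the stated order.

table();
translate([656, 81, 769]) open_box();
translate([1518, 0, 0]) chair();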